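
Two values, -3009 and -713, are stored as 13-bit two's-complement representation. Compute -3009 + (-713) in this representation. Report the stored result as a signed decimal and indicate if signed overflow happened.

-3722; no overflow

-3009 → 1010000111111
-713 → 1110100110111
  1010000111111
+ 1110100110111
= 1000101110110  (discard carry-out 1)
Result 1000101110110: MSB = 1 → 4470 − 8192 = -3722.
Both addends are negative and so is the stored result: no signed overflow.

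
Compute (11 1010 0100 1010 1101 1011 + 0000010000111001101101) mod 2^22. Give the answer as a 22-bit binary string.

  1110100100101011011011
+ 0000010000111001101101
= 1110110101100101001000

1110110101100101001000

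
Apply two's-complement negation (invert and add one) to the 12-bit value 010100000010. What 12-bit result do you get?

Invert: 101011111101. Add 1: 101011111110.

101011111110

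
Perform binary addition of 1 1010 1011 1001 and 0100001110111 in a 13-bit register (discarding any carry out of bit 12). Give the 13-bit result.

  1101010111001
+ 0100001110111
= 0001100110000  (discard carry-out 1)

0001100110000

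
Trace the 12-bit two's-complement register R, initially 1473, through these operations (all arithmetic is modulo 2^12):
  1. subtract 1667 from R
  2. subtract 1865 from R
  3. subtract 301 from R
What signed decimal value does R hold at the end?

Start: R = 1473 = 010111000001.
R = 1473 − 1667 = -194 = 111100111110
R = -194 − 1865 = -2059; wraps to 2037 = 011111110101
R = 2037 − 301 = 1736 = 011011001000

1736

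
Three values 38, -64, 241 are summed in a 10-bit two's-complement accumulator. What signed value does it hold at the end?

38 + (-64) = -26 (1111100110)
-26 + 241 = 215 (0011010111)

215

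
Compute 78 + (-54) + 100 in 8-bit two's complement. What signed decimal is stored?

124

78 + (-54) = 24 (00011000)
24 + 100 = 124 (01111100)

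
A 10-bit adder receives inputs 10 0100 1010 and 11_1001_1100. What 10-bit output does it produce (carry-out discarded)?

0111100110

  1001001010
+ 1110011100
= 0111100110  (discard carry-out 1)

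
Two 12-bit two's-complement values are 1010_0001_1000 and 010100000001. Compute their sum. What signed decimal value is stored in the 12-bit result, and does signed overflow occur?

1010_0001_1000 → 101000011000 = -1512 (signed)
010100000001 = 1281 (signed)
  101000011000
+ 010100000001
= 111100011001
Result 111100011001: MSB = 1 → 3865 − 4096 = -231.
Addends have opposite signs, so signed overflow cannot occur.

-231; no overflow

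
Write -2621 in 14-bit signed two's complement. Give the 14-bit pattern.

|-2621| = 2621 = 00101000111101 in 14 bits.
Invert the bits: 11010111000010. Add 1: 11010111000011.

11010111000011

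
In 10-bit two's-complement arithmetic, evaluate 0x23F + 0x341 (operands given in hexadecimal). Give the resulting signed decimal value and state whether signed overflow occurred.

0x23F = 1000111111 = -449 (signed)
0x341 = 1101000001 = -191 (signed)
  1000111111
+ 1101000001
= 0110000000  (discard carry-out 1)
Result 0110000000: MSB = 0 → value 384.
Both addends are negative but the stored result is non-negative: signed overflow. The true value -449 + (-191) = -640 lies outside [-512, 511].

384; overflow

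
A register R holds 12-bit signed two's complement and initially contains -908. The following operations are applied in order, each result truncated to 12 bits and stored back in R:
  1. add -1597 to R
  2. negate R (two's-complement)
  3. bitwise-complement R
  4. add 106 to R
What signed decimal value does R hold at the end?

Start: R = -908 = 110001110100.
R = -908 + (-1597) = -2505; wraps to 1591 = 011000110111
R = −(1591) = -1591 = 100111001001
R = NOT 100111001001 = 011000110110 = 1590
R = 1590 + 106 = 1696 = 011010100000

1696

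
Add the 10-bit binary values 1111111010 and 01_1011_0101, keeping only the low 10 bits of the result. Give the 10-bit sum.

0110101111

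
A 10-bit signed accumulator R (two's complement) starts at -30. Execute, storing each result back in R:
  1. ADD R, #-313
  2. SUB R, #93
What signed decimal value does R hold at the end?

Start: R = -30 = 1111100010.
R = -30 + (-313) = -343 = 1010101001
R = -343 − 93 = -436 = 1001001100

-436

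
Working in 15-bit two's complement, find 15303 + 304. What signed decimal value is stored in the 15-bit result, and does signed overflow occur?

15607; no overflow

15303 → 011101111000111
304 → 000000100110000
  011101111000111
+ 000000100110000
= 011110011110111
Result 011110011110111: MSB = 0 → value 15607.
Both addends are non-negative and so is the stored result: no signed overflow.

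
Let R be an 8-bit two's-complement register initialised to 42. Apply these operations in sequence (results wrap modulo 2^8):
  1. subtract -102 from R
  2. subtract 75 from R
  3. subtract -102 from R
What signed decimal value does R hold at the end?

Start: R = 42 = 00101010.
R = 42 − (-102) = 144; wraps to -112 = 10010000
R = -112 − 75 = -187; wraps to 69 = 01000101
R = 69 − (-102) = 171; wraps to -85 = 10101011

-85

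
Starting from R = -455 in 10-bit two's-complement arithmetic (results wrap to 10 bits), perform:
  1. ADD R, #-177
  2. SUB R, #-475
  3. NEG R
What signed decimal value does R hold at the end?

Start: R = -455 = 1000111001.
R = -455 + (-177) = -632; wraps to 392 = 0110001000
R = 392 − (-475) = 867; wraps to -157 = 1101100011
R = −(-157) = 157 = 0010011101

157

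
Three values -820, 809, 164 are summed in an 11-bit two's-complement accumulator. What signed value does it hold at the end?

153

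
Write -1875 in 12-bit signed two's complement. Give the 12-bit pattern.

|-1875| = 1875 = 011101010011 in 12 bits.
Invert the bits: 100010101100. Add 1: 100010101101.

100010101101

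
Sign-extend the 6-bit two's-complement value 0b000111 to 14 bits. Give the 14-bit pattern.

MSB of 000111 is 0; replicate it into the new high bits.
00000000|000111 → 00000000000111 (still 7).

00000000000111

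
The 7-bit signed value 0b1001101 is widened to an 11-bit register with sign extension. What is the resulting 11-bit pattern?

MSB of 1001101 is 1; replicate it into the new high bits.
1111|1001101 → 11111001101 (still -51).

11111001101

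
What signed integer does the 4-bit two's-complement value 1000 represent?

MSB is 1, so the value is negative.
Unsigned reading: 8. Subtract 2^4 = 16: 8 − 16 = -8.

-8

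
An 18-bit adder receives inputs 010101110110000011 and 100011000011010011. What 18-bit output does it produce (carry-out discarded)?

111000111001010110

  010101110110000011
+ 100011000011010011
= 111000111001010110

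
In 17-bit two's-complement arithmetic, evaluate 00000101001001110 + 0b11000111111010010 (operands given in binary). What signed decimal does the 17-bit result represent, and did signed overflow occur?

00000101001001110 = 2638 (signed)
0b11000111111010010 → 11000111111010010 = -28718 (signed)
  00000101001001110
+ 11000111111010010
= 11001101000100000
Result 11001101000100000: MSB = 1 → 104992 − 131072 = -26080.
Addends have opposite signs, so signed overflow cannot occur.

-26080; no overflow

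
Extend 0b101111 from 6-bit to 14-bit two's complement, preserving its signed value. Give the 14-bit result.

11111111101111

MSB of 101111 is 1; replicate it into the new high bits.
11111111|101111 → 11111111101111 (still -17).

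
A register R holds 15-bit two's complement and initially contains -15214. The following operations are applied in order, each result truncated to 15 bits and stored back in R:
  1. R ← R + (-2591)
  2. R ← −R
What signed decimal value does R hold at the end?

Start: R = -15214 = 100010010010010.
R = -15214 + (-2591) = -17805; wraps to 14963 = 011101001110011
R = −(14963) = -14963 = 100010110001101

-14963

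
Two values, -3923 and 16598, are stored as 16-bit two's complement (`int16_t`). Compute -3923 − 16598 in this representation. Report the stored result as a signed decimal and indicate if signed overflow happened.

-20521; no overflow

-3923 → 1111000010101101
16598 → 0100000011010110
Subtract via negate-and-add: invert 0100000011010110 + 1 = 1011111100101010 (i.e. -16598).
  1111000010101101
+ 1011111100101010
= 1010111111010111  (discard carry-out 1)
Result 1010111111010111: MSB = 1 → 45015 − 65536 = -20521.
Both addends (after negating the subtrahend) are negative and so is the stored result: no signed overflow.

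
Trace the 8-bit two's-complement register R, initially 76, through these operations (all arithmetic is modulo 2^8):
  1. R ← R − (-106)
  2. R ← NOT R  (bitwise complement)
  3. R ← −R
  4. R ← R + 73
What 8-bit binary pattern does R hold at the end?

00000000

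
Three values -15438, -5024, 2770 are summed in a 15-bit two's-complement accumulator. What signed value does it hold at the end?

-15438 + (-5024) = -20462 → wraps to 12306 (011000000010010)
12306 + 2770 = 15076 (011101011100100)

15076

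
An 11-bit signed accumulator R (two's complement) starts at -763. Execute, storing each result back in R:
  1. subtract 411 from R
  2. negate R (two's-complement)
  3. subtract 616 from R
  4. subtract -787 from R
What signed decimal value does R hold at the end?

-703

Start: R = -763 = 10100000101.
R = -763 − 411 = -1174; wraps to 874 = 01101101010
R = −(874) = -874 = 10010010110
R = -874 − 616 = -1490; wraps to 558 = 01000101110
R = 558 − (-787) = 1345; wraps to -703 = 10101000001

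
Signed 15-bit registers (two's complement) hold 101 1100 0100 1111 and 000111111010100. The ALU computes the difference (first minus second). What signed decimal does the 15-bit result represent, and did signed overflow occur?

-13189; no overflow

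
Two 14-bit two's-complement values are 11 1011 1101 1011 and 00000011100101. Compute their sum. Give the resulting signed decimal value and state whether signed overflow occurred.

11 1011 1101 1011 → 11101111011011 = -1061 (signed)
00000011100101 = 229 (signed)
  11101111011011
+ 00000011100101
= 11110011000000
Result 11110011000000: MSB = 1 → 15552 − 16384 = -832.
Addends have opposite signs, so signed overflow cannot occur.

-832; no overflow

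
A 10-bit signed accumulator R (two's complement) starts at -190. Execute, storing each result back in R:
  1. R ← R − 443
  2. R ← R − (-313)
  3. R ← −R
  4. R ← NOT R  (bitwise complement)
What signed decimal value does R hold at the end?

-321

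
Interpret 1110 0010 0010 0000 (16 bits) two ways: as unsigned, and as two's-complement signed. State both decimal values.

Unsigned: 1110001000100000 = 57888.
Signed: MSB=1 → 57888 − 65536 = -7648.

unsigned = 57888, signed = -7648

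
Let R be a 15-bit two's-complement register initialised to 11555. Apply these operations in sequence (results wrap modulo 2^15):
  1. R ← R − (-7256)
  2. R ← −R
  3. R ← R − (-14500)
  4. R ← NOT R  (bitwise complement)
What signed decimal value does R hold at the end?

4310

Start: R = 11555 = 010110100100011.
R = 11555 − (-7256) = 18811; wraps to -13957 = 100100101111011
R = −(-13957) = 13957 = 011011010000101
R = 13957 − (-14500) = 28457; wraps to -4311 = 110111100101001
R = NOT 110111100101001 = 001000011010110 = 4310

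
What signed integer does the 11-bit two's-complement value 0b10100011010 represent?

MSB is 1, so the value is negative.
Unsigned reading: 1306. Subtract 2^11 = 2048: 1306 − 2048 = -742.

-742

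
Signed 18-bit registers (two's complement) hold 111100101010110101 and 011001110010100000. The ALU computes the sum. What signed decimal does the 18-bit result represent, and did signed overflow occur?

91989; no overflow

111100101010110101 = -13643 (signed)
011001110010100000 = 105632 (signed)
  111100101010110101
+ 011001110010100000
= 010110011101010101  (discard carry-out 1)
Result 010110011101010101: MSB = 0 → value 91989.
Addends have opposite signs, so signed overflow cannot occur.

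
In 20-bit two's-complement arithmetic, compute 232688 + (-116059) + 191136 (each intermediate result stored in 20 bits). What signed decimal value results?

232688 + (-116059) = 116629 (00011100011110010101)
116629 + 191136 = 307765 (01001011001000110101)

307765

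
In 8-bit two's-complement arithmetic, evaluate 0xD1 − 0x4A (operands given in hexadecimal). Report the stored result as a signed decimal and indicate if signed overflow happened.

-121; no overflow

0xD1 = 11010001 = -47 (signed)
0x4A = 01001010 = 74 (signed)
Subtract via negate-and-add: invert 01001010 + 1 = 10110110 (i.e. -74).
  11010001
+ 10110110
= 10000111  (discard carry-out 1)
Result 10000111: MSB = 1 → 135 − 256 = -121.
Both addends (after negating the subtrahend) are negative and so is the stored result: no signed overflow.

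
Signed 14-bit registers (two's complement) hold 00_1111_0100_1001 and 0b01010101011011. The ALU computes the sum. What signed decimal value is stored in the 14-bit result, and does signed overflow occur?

-7004; overflow

00_1111_0100_1001 → 00111101001001 = 3913 (signed)
0b01010101011011 → 01010101011011 = 5467 (signed)
  00111101001001
+ 01010101011011
= 10010010100100
Result 10010010100100: MSB = 1 → 9380 − 16384 = -7004.
Both addends are non-negative but the stored result is negative: signed overflow. The true value 3913 + 5467 = 9380 lies outside [-8192, 8191].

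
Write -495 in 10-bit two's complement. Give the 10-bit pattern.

1000010001

|-495| = 495 = 0111101111 in 10 bits.
Invert the bits: 1000010000. Add 1: 1000010001.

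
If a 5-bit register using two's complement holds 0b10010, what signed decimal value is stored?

MSB is 1, so the value is negative.
Unsigned reading: 18. Subtract 2^5 = 32: 18 − 32 = -14.

-14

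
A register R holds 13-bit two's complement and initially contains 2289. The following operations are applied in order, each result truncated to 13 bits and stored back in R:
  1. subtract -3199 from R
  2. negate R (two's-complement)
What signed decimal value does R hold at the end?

2704

Start: R = 2289 = 0100011110001.
R = 2289 − (-3199) = 5488; wraps to -2704 = 1010101110000
R = −(-2704) = 2704 = 0101010010000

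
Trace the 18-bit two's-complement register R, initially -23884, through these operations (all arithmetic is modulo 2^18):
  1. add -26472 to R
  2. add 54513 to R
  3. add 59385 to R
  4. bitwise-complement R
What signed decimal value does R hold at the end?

Start: R = -23884 = 111010001010110100.
R = -23884 + (-26472) = -50356 = 110011101101001100
R = -50356 + 54513 = 4157 = 000001000000111101
R = 4157 + 59385 = 63542 = 001111100000110110
R = NOT 001111100000110110 = 110000011111001001 = -63543

-63543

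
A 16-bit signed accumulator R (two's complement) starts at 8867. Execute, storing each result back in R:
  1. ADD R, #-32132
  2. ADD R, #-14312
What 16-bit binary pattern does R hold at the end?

Start: R = 8867 = 0010001010100011.
R = 8867 + (-32132) = -23265 = 1010010100011111
R = -23265 + (-14312) = -37577; wraps to 27959 = 0110110100110111

0110110100110111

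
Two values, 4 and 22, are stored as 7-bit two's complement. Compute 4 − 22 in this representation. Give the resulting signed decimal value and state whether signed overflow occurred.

-18; no overflow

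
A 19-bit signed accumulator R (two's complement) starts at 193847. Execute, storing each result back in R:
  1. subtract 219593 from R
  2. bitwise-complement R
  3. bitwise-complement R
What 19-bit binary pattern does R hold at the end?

1111001101101101110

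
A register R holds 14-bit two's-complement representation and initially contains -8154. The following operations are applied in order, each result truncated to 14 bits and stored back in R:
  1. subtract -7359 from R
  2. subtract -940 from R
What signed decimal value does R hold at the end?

145

Start: R = -8154 = 10000000100110.
R = -8154 − (-7359) = -795 = 11110011100101
R = -795 − (-940) = 145 = 00000010010001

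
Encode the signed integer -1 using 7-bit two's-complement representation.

|-1| = 1 = 0000001 in 7 bits.
Invert the bits: 1111110. Add 1: 1111111.
Check: 1111111 reads as 127 − 128 = -1.

1111111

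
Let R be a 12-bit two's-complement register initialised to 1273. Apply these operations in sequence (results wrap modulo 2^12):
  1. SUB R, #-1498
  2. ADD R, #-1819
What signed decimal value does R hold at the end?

952

Start: R = 1273 = 010011111001.
R = 1273 − (-1498) = 2771; wraps to -1325 = 101011010011
R = -1325 + (-1819) = -3144; wraps to 952 = 001110111000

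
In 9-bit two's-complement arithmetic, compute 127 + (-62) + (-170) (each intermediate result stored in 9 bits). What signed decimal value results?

127 + (-62) = 65 (001000001)
65 + (-170) = -105 (110010111)

-105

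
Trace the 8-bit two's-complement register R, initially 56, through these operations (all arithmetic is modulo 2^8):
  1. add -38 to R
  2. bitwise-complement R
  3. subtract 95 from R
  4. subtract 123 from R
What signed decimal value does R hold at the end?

19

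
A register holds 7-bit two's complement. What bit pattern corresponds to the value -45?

1010011

|-45| = 45 = 0101101 in 7 bits.
Invert the bits: 1010010. Add 1: 1010011.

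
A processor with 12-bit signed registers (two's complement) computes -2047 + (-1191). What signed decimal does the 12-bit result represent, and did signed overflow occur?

858; overflow

-2047 → 100000000001
-1191 → 101101011001
  100000000001
+ 101101011001
= 001101011010  (discard carry-out 1)
Result 001101011010: MSB = 0 → value 858.
Both addends are negative but the stored result is non-negative: signed overflow. The true value -2047 + (-1191) = -3238 lies outside [-2048, 2047].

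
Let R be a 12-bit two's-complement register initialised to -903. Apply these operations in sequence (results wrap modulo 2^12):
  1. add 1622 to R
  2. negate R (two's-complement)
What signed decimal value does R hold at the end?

Start: R = -903 = 110001111001.
R = -903 + 1622 = 719 = 001011001111
R = −(719) = -719 = 110100110001

-719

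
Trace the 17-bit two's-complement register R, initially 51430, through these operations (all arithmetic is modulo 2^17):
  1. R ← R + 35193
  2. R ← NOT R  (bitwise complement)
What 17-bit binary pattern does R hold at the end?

Start: R = 51430 = 01100100011100110.
R = 51430 + 35193 = 86623; wraps to -44449 = 10101001001011111
R = NOT 10101001001011111 = 01010110110100000 = 44448

01010110110100000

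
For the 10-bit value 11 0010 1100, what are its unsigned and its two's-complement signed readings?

unsigned = 812, signed = -212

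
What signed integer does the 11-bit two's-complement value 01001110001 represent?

MSB is 0, so the value is non-negative: 01001110001 = 625.

625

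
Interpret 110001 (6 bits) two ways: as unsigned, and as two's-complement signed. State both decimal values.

unsigned = 49, signed = -15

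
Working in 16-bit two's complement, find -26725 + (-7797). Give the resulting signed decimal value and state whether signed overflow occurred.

31014; overflow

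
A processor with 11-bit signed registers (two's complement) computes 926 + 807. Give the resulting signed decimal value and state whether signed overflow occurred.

-315; overflow

926 → 01110011110
807 → 01100100111
  01110011110
+ 01100100111
= 11011000101
Result 11011000101: MSB = 1 → 1733 − 2048 = -315.
Both addends are non-negative but the stored result is negative: signed overflow. The true value 926 + 807 = 1733 lies outside [-1024, 1023].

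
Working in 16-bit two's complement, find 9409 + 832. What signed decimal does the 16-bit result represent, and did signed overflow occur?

9409 → 0010010011000001
832 → 0000001101000000
  0010010011000001
+ 0000001101000000
= 0010100000000001
Result 0010100000000001: MSB = 0 → value 10241.
Both addends are non-negative and so is the stored result: no signed overflow.

10241; no overflow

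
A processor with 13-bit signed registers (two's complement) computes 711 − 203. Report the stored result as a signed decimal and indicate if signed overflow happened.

508; no overflow

711 → 0001011000111
203 → 0000011001011
Subtract via negate-and-add: invert 0000011001011 + 1 = 1111100110101 (i.e. -203).
  0001011000111
+ 1111100110101
= 0000111111100  (discard carry-out 1)
Result 0000111111100: MSB = 0 → value 508.
Addends (after negating the subtrahend) have opposite signs, so signed overflow cannot occur.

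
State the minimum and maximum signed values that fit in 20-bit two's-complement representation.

min = -524288, max = 524287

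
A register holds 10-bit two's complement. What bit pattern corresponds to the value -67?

1110111101

|-67| = 67 = 0001000011 in 10 bits.
Invert the bits: 1110111100. Add 1: 1110111101.
Check: 1110111101 reads as 957 − 1024 = -67.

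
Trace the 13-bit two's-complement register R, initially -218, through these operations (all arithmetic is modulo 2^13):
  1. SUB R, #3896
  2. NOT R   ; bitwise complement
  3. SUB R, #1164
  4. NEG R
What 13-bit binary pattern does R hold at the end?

Start: R = -218 = 1111100100110.
R = -218 − 3896 = -4114; wraps to 4078 = 0111111101110
R = NOT 0111111101110 = 1000000010001 = -4079
R = -4079 − 1164 = -5243; wraps to 2949 = 0101110000101
R = −(2949) = -2949 = 1010001111011

1010001111011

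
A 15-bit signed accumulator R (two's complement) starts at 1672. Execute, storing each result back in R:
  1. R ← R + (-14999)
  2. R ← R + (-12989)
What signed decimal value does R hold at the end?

6452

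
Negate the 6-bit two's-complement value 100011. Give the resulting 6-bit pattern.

Invert: 011100. Add 1: 011101.

011101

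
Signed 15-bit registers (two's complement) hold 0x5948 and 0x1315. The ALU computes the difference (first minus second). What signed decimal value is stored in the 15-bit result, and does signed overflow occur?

-14797; no overflow

0x5948 = 101100101001000 = -9912 (signed)
0x1315 = 001001100010101 = 4885 (signed)
Subtract via negate-and-add: invert 001001100010101 + 1 = 110110011101011 (i.e. -4885).
  101100101001000
+ 110110011101011
= 100011000110011  (discard carry-out 1)
Result 100011000110011: MSB = 1 → 17971 − 32768 = -14797.
Both addends (after negating the subtrahend) are negative and so is the stored result: no signed overflow.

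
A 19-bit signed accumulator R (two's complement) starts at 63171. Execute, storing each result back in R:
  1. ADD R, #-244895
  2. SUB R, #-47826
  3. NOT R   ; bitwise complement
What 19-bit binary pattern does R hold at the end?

0100000101100001001

Start: R = 63171 = 0001111011011000011.
R = 63171 + (-244895) = -181724 = 1010011101000100100
R = -181724 − (-47826) = -133898 = 1011111010011110110
R = NOT 1011111010011110110 = 0100000101100001001 = 133897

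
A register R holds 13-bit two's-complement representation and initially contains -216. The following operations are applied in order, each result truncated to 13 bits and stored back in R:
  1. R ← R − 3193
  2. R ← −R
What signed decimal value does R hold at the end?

3409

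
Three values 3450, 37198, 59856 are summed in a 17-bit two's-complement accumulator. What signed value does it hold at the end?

3450 + 37198 = 40648 (01001111011001000)
40648 + 59856 = 100504 → wraps to -30568 (11000100010011000)

-30568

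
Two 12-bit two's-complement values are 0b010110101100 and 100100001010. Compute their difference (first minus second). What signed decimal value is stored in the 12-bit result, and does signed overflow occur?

-862; overflow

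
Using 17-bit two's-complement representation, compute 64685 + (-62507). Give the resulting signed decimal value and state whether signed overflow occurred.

64685 → 01111110010101101
-62507 → 10000101111010101
  01111110010101101
+ 10000101111010101
= 00000100010000010  (discard carry-out 1)
Result 00000100010000010: MSB = 0 → value 2178.
Addends have opposite signs, so signed overflow cannot occur.

2178; no overflow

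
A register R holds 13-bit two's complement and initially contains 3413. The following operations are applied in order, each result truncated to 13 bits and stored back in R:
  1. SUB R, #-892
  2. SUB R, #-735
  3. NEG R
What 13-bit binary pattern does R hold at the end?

0110001010000

Start: R = 3413 = 0110101010101.
R = 3413 − (-892) = 4305; wraps to -3887 = 1000011010001
R = -3887 − (-735) = -3152 = 1001110110000
R = −(-3152) = 3152 = 0110001010000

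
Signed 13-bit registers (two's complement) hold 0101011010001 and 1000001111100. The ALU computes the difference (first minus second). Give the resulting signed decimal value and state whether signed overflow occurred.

-1451; overflow

0101011010001 = 2769 (signed)
1000001111100 = -3972 (signed)
Subtract via negate-and-add: invert 1000001111100 + 1 = 0111110000100 (i.e. 3972).
  0101011010001
+ 0111110000100
= 1101001010101
Result 1101001010101: MSB = 1 → 6741 − 8192 = -1451.
Both addends (after negating the subtrahend) are non-negative but the stored result is negative: signed overflow. The true value 2769 − (-3972) = 6741 lies outside [-4096, 4095].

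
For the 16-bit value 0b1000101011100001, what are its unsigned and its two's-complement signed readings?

unsigned = 35553, signed = -29983

Unsigned: 1000101011100001 = 35553.
Signed: MSB=1 → 35553 − 65536 = -29983.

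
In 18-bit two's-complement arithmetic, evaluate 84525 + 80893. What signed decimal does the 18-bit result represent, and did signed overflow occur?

84525 → 010100101000101101
80893 → 010011101111111101
  010100101000101101
+ 010011101111111101
= 101000011000101010
Result 101000011000101010: MSB = 1 → 165418 − 262144 = -96726.
Both addends are non-negative but the stored result is negative: signed overflow. The true value 84525 + 80893 = 165418 lies outside [-131072, 131071].

-96726; overflow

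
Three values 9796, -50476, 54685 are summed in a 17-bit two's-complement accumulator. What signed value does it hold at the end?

9796 + (-50476) = -40680 (10110000100011000)
-40680 + 54685 = 14005 (00011011010110101)

14005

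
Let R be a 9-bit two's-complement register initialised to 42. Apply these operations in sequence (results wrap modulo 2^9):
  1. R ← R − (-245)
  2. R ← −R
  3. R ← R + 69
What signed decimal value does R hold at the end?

-218

Start: R = 42 = 000101010.
R = 42 − (-245) = 287; wraps to -225 = 100011111
R = −(-225) = 225 = 011100001
R = 225 + 69 = 294; wraps to -218 = 100100110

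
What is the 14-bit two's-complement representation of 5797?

01011010100101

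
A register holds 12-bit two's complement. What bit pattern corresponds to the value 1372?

010101011100

1372 is non-negative, so write it directly in 12 bits: 010101011100.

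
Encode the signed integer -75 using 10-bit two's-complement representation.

|-75| = 75 = 0001001011 in 10 bits.
Invert the bits: 1110110100. Add 1: 1110110101.

1110110101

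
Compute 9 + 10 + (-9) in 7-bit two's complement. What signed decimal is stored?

9 + 10 = 19 (0010011)
19 + (-9) = 10 (0001010)

10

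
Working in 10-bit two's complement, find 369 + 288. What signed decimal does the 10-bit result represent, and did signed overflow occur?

369 → 0101110001
288 → 0100100000
  0101110001
+ 0100100000
= 1010010001
Result 1010010001: MSB = 1 → 657 − 1024 = -367.
Both addends are non-negative but the stored result is negative: signed overflow. The true value 369 + 288 = 657 lies outside [-512, 511].

-367; overflow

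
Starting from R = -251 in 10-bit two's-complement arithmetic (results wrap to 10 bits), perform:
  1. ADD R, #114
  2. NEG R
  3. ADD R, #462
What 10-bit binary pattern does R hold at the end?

1001010111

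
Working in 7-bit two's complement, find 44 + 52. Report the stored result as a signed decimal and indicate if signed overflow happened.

44 → 0101100
52 → 0110100
  0101100
+ 0110100
= 1100000
Result 1100000: MSB = 1 → 96 − 128 = -32.
Both addends are non-negative but the stored result is negative: signed overflow. The true value 44 + 52 = 96 lies outside [-64, 63].

-32; overflow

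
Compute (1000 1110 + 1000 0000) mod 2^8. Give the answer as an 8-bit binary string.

00001110

  10001110
+ 10000000
= 00001110  (discard carry-out 1)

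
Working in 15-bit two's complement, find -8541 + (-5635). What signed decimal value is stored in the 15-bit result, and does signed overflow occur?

-14176; no overflow

-8541 → 101111010100011
-5635 → 110100111111101
  101111010100011
+ 110100111111101
= 100100010100000  (discard carry-out 1)
Result 100100010100000: MSB = 1 → 18592 − 32768 = -14176.
Both addends are negative and so is the stored result: no signed overflow.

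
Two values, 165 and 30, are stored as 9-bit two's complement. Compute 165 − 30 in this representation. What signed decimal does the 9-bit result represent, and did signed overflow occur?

165 → 010100101
30 → 000011110
Subtract via negate-and-add: invert 000011110 + 1 = 111100010 (i.e. -30).
  010100101
+ 111100010
= 010000111  (discard carry-out 1)
Result 010000111: MSB = 0 → value 135.
Addends (after negating the subtrahend) have opposite signs, so signed overflow cannot occur.

135; no overflow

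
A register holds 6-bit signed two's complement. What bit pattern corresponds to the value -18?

|-18| = 18 = 010010 in 6 bits.
Invert the bits: 101101. Add 1: 101110.
Check: 101110 reads as 46 − 64 = -18.

101110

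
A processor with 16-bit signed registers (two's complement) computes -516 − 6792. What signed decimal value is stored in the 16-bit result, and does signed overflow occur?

-7308; no overflow

-516 → 1111110111111100
6792 → 0001101010001000
Subtract via negate-and-add: invert 0001101010001000 + 1 = 1110010101111000 (i.e. -6792).
  1111110111111100
+ 1110010101111000
= 1110001101110100  (discard carry-out 1)
Result 1110001101110100: MSB = 1 → 58228 − 65536 = -7308.
Both addends (after negating the subtrahend) are negative and so is the stored result: no signed overflow.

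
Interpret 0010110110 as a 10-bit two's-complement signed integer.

182

MSB is 0, so the value is non-negative: 0010110110 = 182.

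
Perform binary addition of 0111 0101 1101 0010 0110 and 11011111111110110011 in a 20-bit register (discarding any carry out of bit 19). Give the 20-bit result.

01010101110011011001

  01110101110100100110
+ 11011111111110110011
= 01010101110011011001  (discard carry-out 1)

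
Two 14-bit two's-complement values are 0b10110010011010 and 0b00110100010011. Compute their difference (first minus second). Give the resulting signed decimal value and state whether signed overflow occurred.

8071; overflow

0b10110010011010 → 10110010011010 = -4966 (signed)
0b00110100010011 → 00110100010011 = 3347 (signed)
Subtract via negate-and-add: invert 00110100010011 + 1 = 11001011101101 (i.e. -3347).
  10110010011010
+ 11001011101101
= 01111110000111  (discard carry-out 1)
Result 01111110000111: MSB = 0 → value 8071.
Both addends (after negating the subtrahend) are negative but the stored result is non-negative: signed overflow. The true value -4966 − 3347 = -8313 lies outside [-8192, 8191].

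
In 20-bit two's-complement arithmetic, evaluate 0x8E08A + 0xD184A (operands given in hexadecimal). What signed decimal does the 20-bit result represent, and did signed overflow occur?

391380; overflow

0x8E08A = 10001110000010001010 = -466806 (signed)
0xD184A = 11010001100001001010 = -190390 (signed)
  10001110000010001010
+ 11010001100001001010
= 01011111100011010100  (discard carry-out 1)
Result 01011111100011010100: MSB = 0 → value 391380.
Both addends are negative but the stored result is non-negative: signed overflow. The true value -466806 + (-190390) = -657196 lies outside [-524288, 524287].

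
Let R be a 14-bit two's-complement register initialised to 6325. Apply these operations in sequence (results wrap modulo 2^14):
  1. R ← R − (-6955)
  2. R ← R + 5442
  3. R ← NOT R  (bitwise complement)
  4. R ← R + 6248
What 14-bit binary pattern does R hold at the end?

Start: R = 6325 = 01100010110101.
R = 6325 − (-6955) = 13280; wraps to -3104 = 11001111100000
R = -3104 + 5442 = 2338 = 00100100100010
R = NOT 00100100100010 = 11011011011101 = -2339
R = -2339 + 6248 = 3909 = 00111101000101

00111101000101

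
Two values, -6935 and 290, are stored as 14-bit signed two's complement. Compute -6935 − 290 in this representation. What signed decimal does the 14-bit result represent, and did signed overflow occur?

-6935 → 10010011101001
290 → 00000100100010
Subtract via negate-and-add: invert 00000100100010 + 1 = 11111011011110 (i.e. -290).
  10010011101001
+ 11111011011110
= 10001111000111  (discard carry-out 1)
Result 10001111000111: MSB = 1 → 9159 − 16384 = -7225.
Both addends (after negating the subtrahend) are negative and so is the stored result: no signed overflow.

-7225; no overflow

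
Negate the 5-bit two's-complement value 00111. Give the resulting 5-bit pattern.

11001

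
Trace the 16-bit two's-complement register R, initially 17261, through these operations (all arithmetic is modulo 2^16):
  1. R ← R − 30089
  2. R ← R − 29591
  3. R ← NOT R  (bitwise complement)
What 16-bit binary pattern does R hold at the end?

Start: R = 17261 = 0100001101101101.
R = 17261 − 30089 = -12828 = 1100110111100100
R = -12828 − 29591 = -42419; wraps to 23117 = 0101101001001101
R = NOT 0101101001001101 = 1010010110110010 = -23118

1010010110110010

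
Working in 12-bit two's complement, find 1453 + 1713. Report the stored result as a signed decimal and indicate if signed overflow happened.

-930; overflow

1453 → 010110101101
1713 → 011010110001
  010110101101
+ 011010110001
= 110001011110
Result 110001011110: MSB = 1 → 3166 − 4096 = -930.
Both addends are non-negative but the stored result is negative: signed overflow. The true value 1453 + 1713 = 3166 lies outside [-2048, 2047].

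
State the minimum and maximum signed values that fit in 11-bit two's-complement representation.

Minimum: −2^10 = -1024.
Maximum: 2^10 − 1 = 1023.

min = -1024, max = 1023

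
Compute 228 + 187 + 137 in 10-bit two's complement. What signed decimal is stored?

228 + 187 = 415 (0110011111)
415 + 137 = 552 → wraps to -472 (1000101000)

-472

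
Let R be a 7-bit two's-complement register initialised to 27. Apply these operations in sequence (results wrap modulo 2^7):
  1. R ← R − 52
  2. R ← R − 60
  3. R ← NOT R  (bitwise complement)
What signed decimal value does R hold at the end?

-44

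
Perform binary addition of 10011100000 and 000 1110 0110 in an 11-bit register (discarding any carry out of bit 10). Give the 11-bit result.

10111000110

  10011100000
+ 00011100110
= 10111000110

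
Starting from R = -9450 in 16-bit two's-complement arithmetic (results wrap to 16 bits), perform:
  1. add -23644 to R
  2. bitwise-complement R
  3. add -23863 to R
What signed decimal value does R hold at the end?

Start: R = -9450 = 1101101100010110.
R = -9450 + (-23644) = -33094; wraps to 32442 = 0111111010111010
R = NOT 0111111010111010 = 1000000101000101 = -32443
R = -32443 + (-23863) = -56306; wraps to 9230 = 0010010000001110

9230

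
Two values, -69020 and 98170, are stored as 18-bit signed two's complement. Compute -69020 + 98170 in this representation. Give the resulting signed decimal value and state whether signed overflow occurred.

29150; no overflow

-69020 → 101111001001100100
98170 → 010111111101111010
  101111001001100100
+ 010111111101111010
= 000111000111011110  (discard carry-out 1)
Result 000111000111011110: MSB = 0 → value 29150.
Addends have opposite signs, so signed overflow cannot occur.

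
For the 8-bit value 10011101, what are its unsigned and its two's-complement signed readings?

Unsigned: 10011101 = 157.
Signed: MSB=1 → 157 − 256 = -99.

unsigned = 157, signed = -99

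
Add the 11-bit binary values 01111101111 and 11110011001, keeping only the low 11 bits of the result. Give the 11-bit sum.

  01111101111
+ 11110011001
= 01110001000  (discard carry-out 1)

01110001000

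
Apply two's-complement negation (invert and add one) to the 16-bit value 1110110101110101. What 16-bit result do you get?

0001001010001011

Invert: 0001001010001010. Add 1: 0001001010001011.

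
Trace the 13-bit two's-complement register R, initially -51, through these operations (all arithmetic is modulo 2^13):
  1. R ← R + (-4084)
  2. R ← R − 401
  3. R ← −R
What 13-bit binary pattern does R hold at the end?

1000110111000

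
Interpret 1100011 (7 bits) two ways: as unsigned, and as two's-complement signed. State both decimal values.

unsigned = 99, signed = -29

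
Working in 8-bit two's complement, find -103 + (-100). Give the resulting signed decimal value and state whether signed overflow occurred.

-103 → 10011001
-100 → 10011100
  10011001
+ 10011100
= 00110101  (discard carry-out 1)
Result 00110101: MSB = 0 → value 53.
Both addends are negative but the stored result is non-negative: signed overflow. The true value -103 + (-100) = -203 lies outside [-128, 127].

53; overflow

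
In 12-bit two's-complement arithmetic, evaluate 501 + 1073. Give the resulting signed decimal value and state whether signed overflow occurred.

501 → 000111110101
1073 → 010000110001
  000111110101
+ 010000110001
= 011000100110
Result 011000100110: MSB = 0 → value 1574.
Both addends are non-negative and so is the stored result: no signed overflow.

1574; no overflow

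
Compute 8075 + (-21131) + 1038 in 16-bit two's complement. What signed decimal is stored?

8075 + (-21131) = -13056 (1100110100000000)
-13056 + 1038 = -12018 (1101000100001110)

-12018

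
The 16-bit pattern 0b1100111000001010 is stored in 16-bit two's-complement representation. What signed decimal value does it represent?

MSB is 1, so the value is negative.
Unsigned reading: 52746. Subtract 2^16 = 65536: 52746 − 65536 = -12790.

-12790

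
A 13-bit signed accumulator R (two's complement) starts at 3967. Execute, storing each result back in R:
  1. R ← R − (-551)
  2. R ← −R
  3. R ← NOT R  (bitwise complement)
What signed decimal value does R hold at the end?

Start: R = 3967 = 0111101111111.
R = 3967 − (-551) = 4518; wraps to -3674 = 1000110100110
R = −(-3674) = 3674 = 0111001011010
R = NOT 0111001011010 = 1000110100101 = -3675

-3675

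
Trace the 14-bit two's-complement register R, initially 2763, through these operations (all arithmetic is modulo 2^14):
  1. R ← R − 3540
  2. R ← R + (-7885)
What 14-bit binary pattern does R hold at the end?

01111000101010

Start: R = 2763 = 00101011001011.
R = 2763 − 3540 = -777 = 11110011110111
R = -777 + (-7885) = -8662; wraps to 7722 = 01111000101010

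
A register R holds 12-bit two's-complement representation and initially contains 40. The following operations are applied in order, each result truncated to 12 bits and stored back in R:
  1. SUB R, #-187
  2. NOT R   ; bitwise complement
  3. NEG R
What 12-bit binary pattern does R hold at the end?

Start: R = 40 = 000000101000.
R = 40 − (-187) = 227 = 000011100011
R = NOT 000011100011 = 111100011100 = -228
R = −(-228) = 228 = 000011100100

000011100100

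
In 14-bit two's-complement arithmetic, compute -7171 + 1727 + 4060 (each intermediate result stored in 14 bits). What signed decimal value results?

-1384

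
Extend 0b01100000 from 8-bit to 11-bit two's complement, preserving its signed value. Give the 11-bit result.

00001100000

MSB of 01100000 is 0; replicate it into the new high bits.
000|01100000 → 00001100000 (still 96).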